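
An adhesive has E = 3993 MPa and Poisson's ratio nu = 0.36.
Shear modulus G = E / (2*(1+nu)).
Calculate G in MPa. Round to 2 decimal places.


G = 3993 / (2*(1+0.36))
= 3993 / 2.72
= 1468.01 MPa

1468.01


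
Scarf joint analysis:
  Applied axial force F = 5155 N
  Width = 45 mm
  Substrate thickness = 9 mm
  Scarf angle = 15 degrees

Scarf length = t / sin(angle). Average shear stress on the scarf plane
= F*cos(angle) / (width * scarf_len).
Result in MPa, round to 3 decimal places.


Scarf length = 9 / sin(15 deg) = 34.7733 mm
cos(15 deg) = 0.965926
Shear = 5155 * 0.965926 / (45 * 34.7733)
= 3.182 MPa

3.182


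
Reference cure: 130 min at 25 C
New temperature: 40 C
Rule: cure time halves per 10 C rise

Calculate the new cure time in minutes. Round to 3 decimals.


factor = 2^((40-25)/10) = 2.8284
t_new = 130 / 2.8284 = 45.962 min

45.962


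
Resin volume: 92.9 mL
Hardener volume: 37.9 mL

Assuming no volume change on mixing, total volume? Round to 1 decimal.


V_total = 92.9 + 37.9 = 130.8 mL

130.8


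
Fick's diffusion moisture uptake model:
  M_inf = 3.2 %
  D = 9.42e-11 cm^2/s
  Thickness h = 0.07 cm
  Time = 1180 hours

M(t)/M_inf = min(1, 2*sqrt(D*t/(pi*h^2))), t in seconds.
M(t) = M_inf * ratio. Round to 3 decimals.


t_sec = 1180 * 3600 = 4248000
ratio = 2*sqrt(9.42e-11*4248000/(pi*0.07^2))
= min(1, 0.322459)
= 0.322459
M(t) = 3.2 * 0.322459 = 1.032 %

1.032


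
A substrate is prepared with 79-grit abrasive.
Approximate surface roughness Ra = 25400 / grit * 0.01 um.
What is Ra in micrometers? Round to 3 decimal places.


Ra = 25400 / 79 * 0.01 = 3.215 um

3.215


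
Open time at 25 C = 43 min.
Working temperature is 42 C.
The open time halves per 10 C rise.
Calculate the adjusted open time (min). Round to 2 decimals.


factor = 2^((42 - 25) / 10) = 3.2490
ot = 43 / 3.2490 = 13.23 min

13.23


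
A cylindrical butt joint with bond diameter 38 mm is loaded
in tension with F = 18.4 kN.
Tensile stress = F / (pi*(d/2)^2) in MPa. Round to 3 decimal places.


Area = pi * (38/2)^2 = 1134.1149 mm^2
Stress = 18.4*1000 / 1134.1149
= 16.224 MPa

16.224


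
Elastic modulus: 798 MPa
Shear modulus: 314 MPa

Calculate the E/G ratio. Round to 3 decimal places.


E / G = 798 / 314 = 2.541

2.541


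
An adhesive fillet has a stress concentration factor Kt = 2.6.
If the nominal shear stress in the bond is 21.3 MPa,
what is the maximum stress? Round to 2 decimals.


Max stress = 21.3 * 2.6 = 55.38 MPa

55.38


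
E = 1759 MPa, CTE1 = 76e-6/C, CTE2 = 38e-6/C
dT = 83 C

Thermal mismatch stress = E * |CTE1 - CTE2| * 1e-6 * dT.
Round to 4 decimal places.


= 1759 * 38e-6 * 83
= 5.5479 MPa

5.5479


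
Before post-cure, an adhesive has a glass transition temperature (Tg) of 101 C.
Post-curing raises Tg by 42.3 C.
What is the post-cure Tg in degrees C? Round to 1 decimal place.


Tg_post = Tg_base + delta_Tg
= 101 + 42.3
= 143.3 C

143.3


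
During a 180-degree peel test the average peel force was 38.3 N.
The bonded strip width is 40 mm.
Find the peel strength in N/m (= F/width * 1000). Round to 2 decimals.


Peel strength = F/width * 1000
= 38.3 / 40 * 1000
= 957.50 N/m

957.50


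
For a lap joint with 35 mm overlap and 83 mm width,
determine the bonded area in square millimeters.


Area = 35 * 83 = 2905 mm^2

2905


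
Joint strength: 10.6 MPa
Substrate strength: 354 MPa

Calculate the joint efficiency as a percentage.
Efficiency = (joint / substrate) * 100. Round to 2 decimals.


Efficiency = (10.6 / 354) * 100 = 2.99%

2.99


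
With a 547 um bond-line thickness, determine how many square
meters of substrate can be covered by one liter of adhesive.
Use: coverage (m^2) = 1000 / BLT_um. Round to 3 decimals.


Coverage = 1000 / 547 = 1.828 m^2

1.828


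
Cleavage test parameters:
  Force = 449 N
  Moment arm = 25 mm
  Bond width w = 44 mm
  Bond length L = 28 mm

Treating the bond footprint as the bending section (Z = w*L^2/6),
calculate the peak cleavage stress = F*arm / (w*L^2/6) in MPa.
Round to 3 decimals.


M = 449 * 25 = 11225 N*mm
Z = 44 * 28^2 / 6 = 34496 / 6 mm^3
sigma = M / Z = 6 * 11225 / 34496 = 67350 / 34496
= 1.952 MPa

1.952


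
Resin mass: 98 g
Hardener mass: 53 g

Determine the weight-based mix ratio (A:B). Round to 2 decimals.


Ratio = 98 / 53 = 1.85

1.85


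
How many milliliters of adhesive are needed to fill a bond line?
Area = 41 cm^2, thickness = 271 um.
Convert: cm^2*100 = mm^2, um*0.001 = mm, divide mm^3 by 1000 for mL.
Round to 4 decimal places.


= (41 * 100) * (271 * 0.001) / 1000
= 1.1111 mL

1.1111


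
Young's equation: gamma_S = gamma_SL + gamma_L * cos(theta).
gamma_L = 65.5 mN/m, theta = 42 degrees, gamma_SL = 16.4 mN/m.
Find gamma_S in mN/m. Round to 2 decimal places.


cos(42 deg) = 0.743145
gamma_S = 16.4 + 65.5 * 0.743145
= 65.08 mN/m

65.08


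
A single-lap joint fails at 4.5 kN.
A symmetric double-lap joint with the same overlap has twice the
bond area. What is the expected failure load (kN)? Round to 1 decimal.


Double-lap load = 2 * 4.5 = 9.0 kN

9.0


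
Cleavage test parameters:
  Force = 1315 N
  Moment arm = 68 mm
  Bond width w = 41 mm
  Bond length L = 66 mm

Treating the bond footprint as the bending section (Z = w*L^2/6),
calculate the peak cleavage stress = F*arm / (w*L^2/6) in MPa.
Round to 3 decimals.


M = 1315 * 68 = 89420 N*mm
Z = 41 * 66^2 / 6 = 178596 / 6 mm^3
sigma = M / Z = 6 * 89420 / 178596 = 536520 / 178596
= 3.004 MPa

3.004


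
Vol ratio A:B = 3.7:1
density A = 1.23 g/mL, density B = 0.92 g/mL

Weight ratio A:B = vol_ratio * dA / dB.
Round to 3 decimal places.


Weight ratio = 3.7 * 1.23 / 0.92
= 4.947

4.947


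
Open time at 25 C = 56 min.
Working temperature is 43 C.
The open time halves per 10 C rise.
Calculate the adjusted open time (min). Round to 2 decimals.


factor = 2^((43 - 25) / 10) = 3.4822
ot = 56 / 3.4822 = 16.08 min

16.08


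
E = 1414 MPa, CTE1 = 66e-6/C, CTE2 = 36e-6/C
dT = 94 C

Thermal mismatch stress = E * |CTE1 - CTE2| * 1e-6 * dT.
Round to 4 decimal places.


= 1414 * 30e-6 * 94
= 3.9875 MPa

3.9875


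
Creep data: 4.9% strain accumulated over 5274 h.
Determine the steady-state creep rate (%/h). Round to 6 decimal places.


Rate = 4.9 / 5274 = 0.000929 %/h

0.000929


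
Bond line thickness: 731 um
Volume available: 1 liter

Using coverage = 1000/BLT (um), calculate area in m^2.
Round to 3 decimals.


1 L = 1e6 mm^3, thickness = 731 um = 0.731 mm
Area = 1e6 / 0.731 mm^2 = (1e6 / 0.731) / 1e6 m^2 = 1000 / 731 m^2
= 1.368 m^2

1.368


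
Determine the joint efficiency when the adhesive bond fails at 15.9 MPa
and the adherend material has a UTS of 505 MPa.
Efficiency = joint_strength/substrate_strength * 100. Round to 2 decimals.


Joint efficiency = 15.9 / 505 * 100
= 3.15%

3.15


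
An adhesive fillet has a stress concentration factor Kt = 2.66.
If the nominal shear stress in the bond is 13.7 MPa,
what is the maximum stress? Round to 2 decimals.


Max stress = 13.7 * 2.66 = 36.44 MPa

36.44


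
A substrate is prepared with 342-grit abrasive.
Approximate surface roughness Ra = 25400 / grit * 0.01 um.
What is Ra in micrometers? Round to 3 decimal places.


Ra = 25400 / 342 * 0.01 = 0.743 um

0.743


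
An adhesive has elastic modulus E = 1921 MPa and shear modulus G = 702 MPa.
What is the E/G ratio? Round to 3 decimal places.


E/G = 1921 / 702 = 2.736

2.736


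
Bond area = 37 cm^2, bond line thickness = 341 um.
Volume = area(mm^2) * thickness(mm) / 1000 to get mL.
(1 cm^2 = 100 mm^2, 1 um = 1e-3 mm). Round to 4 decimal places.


area_mm2 = 37 * 100 = 3700
blt_mm = 341 * 1e-3 = 0.341
vol_mm3 = 3700 * 0.341 = 1261.7
vol_mL = 1261.7 / 1000 = 1.2617 mL

1.2617


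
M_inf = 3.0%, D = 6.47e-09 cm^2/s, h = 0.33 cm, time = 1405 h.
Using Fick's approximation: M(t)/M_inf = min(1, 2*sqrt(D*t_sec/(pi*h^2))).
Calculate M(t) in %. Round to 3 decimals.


t = 5058000 s
ratio = min(1, 2*sqrt(6.47e-09*5058000/(pi*0.1089)))
= 0.618561
M(t) = 3.0 * 0.618561 = 1.856%

1.856


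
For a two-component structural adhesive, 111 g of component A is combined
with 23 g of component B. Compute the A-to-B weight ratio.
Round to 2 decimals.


Weight ratio A:B = 111 / 23
= 4.83

4.83


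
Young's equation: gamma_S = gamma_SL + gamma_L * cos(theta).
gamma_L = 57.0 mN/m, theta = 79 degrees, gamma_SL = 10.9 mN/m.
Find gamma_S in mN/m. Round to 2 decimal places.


cos(79 deg) = 0.190809
gamma_S = 10.9 + 57.0 * 0.190809
= 21.78 mN/m

21.78


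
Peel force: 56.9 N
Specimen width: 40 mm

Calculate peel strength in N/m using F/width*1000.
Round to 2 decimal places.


Peel strength = 56.9 / 40 * 1000 = 1422.50 N/m

1422.50


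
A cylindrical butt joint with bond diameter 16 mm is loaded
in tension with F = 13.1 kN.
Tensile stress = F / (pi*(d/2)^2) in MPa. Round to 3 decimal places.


Area = pi * (16/2)^2 = 201.0619 mm^2
Stress = 13.1*1000 / 201.0619
= 65.154 MPa

65.154


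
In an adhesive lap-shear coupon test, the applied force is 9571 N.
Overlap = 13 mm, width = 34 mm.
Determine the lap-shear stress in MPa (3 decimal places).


stress = F / (overlap * width)
= 9571 / (13 * 34)
= 21.654 MPa

21.654


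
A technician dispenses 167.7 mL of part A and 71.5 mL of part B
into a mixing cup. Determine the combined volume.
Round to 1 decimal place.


Combined volume = 167.7 + 71.5
= 239.2 mL

239.2


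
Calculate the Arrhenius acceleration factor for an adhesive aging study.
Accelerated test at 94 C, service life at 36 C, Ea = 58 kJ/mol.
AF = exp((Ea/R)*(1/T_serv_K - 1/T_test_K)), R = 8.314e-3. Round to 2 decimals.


T_test = 367.15 K, T_serv = 309.15 K
Ea/R = 58 / 0.008314 = 6976.18
AF = exp(6976.18 * (1/309.15 - 1/367.15))
= 35.33

35.33


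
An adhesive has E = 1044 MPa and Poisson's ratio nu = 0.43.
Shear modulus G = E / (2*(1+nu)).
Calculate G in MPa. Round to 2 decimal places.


G = 1044 / (2*(1+0.43))
= 1044 / 2.86
= 365.03 MPa

365.03


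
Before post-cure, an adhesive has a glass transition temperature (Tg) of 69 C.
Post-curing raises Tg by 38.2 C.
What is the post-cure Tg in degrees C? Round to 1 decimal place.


Tg_post = Tg_base + delta_Tg
= 69 + 38.2
= 107.2 C

107.2


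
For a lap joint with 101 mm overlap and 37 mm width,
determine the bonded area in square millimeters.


Area = 101 * 37 = 3737 mm^2

3737


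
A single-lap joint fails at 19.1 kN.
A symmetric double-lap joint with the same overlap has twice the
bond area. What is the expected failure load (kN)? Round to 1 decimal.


Double-lap load = 2 * 19.1 = 38.2 kN

38.2


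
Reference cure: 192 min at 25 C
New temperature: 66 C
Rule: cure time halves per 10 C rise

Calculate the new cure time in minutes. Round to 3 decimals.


factor = 2^((66-25)/10) = 17.1484
t_new = 192 / 17.1484 = 11.196 min

11.196


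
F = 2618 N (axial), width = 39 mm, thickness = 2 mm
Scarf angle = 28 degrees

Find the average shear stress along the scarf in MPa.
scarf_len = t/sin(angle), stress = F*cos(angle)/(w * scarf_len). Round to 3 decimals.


scarf_len = 2/sin(28 deg) = 4.2601
cos(28 deg) = 0.882948
stress = 2618*0.882948/(39*4.2601) = 13.913 MPa

13.913


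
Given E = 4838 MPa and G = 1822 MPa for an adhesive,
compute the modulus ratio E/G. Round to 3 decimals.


E/G ratio = 4838 / 1822 = 2.655

2.655


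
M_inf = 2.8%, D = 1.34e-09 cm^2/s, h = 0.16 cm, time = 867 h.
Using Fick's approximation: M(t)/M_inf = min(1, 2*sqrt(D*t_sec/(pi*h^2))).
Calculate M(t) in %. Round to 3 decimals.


t = 3121200 s
ratio = min(1, 2*sqrt(1.34e-09*3121200/(pi*0.0256)))
= 0.456088
M(t) = 2.8 * 0.456088 = 1.277%

1.277


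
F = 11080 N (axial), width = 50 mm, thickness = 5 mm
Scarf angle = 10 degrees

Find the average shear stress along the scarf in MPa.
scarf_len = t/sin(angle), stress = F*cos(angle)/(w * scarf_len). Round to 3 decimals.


scarf_len = 5/sin(10 deg) = 28.7939
cos(10 deg) = 0.984808
stress = 11080*0.984808/(50*28.7939) = 7.579 MPa

7.579


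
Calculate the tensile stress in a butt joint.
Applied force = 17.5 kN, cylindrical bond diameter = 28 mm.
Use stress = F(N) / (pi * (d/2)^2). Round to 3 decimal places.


A = pi * 14.0^2 = 615.7522 mm^2
sigma = 17500.0 / 615.7522 = 28.421 MPa

28.421


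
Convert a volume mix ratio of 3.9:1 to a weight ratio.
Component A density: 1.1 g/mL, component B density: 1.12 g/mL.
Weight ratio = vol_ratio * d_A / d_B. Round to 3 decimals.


= 3.9 * 1.1 / 1.12 = 3.830

3.830


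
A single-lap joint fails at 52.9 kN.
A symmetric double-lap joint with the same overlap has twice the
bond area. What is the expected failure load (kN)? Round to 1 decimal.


Double-lap load = 2 * 52.9 = 105.8 kN

105.8


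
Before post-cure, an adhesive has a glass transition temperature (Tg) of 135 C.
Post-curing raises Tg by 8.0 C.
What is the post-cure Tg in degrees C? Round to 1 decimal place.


Tg_post = Tg_base + delta_Tg
= 135 + 8.0
= 143.0 C

143.0


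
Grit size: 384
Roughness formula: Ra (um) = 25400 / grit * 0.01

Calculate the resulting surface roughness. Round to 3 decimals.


Ra = 25400 / 384 * 0.01
= 0.661 um

0.661


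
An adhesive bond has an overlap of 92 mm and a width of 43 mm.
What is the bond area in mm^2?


Bond area = overlap * width
= 92 * 43
= 3956 mm^2

3956


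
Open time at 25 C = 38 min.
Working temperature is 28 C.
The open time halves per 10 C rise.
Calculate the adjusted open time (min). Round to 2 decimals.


factor = 2^((28 - 25) / 10) = 1.2311
ot = 38 / 1.2311 = 30.87 min

30.87


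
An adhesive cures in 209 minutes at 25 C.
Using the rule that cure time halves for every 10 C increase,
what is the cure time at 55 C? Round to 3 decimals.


Factor = 2^((55 - 25) / 10) = 8.0000
Cure time = 209 / 8.0000
= 26.125 minutes

26.125


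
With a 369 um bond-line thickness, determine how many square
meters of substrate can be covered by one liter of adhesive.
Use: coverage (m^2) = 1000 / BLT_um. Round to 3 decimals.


Coverage = 1000 / 369 = 2.710 m^2

2.710


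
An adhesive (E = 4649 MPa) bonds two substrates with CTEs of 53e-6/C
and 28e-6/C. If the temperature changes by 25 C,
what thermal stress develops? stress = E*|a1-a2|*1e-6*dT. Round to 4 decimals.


Stress = 4649 * |53 - 28| * 1e-6 * 25
= 2.9056 MPa

2.9056


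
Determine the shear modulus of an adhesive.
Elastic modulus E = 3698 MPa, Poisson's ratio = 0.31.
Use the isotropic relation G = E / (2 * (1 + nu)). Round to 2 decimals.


G = 3698 / (2*(1+0.31)) = 3698 / 2.62
= 1411.45 MPa

1411.45


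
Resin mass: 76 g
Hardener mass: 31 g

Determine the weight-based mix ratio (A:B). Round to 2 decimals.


Ratio = 76 / 31 = 2.45

2.45


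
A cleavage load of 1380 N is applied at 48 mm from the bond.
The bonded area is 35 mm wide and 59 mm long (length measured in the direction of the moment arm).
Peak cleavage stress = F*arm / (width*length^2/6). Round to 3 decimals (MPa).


Moment = 1380 * 48 = 66240 N*mm
Section modulus = 35 * 3481 / 6 = 121835 / 6 mm^3
Stress = 66240 / (121835 / 6) = 397440 / 121835
= 3.262 MPa

3.262


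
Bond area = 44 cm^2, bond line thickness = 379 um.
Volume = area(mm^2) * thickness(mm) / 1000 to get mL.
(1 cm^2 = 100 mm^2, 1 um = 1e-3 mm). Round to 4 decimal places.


area_mm2 = 44 * 100 = 4400
blt_mm = 379 * 1e-3 = 0.379
vol_mm3 = 4400 * 0.379 = 1667.6
vol_mL = 1667.6 / 1000 = 1.6676 mL

1.6676


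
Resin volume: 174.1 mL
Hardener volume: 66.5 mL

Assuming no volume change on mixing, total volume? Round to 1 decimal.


V_total = 174.1 + 66.5 = 240.6 mL

240.6


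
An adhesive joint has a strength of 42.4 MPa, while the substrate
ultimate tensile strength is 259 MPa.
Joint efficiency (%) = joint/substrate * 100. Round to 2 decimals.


Efficiency = 42.4 / 259 * 100
= 16.37%

16.37


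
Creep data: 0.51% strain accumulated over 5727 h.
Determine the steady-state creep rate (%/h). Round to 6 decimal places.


Rate = 0.51 / 5727 = 0.000089 %/h

0.000089


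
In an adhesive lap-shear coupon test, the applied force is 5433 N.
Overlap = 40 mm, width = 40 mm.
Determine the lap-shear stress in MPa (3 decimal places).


stress = F / (overlap * width)
= 5433 / (40 * 40)
= 3.396 MPa

3.396


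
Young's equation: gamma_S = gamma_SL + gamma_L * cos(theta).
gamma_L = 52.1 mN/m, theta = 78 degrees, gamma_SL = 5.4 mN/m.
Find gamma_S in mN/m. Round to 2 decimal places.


cos(78 deg) = 0.207912
gamma_S = 5.4 + 52.1 * 0.207912
= 16.23 mN/m

16.23


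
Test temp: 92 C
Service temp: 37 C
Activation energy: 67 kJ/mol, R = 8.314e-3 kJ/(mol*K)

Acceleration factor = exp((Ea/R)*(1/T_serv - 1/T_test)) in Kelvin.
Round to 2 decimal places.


AF = exp((67/0.008314)*(1/310.15 - 1/365.15))
= 50.08

50.08


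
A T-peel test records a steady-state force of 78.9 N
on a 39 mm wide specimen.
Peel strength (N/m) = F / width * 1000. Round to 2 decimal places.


Peel strength = 78.9 / 39 * 1000
= 2023.08 N/m

2023.08


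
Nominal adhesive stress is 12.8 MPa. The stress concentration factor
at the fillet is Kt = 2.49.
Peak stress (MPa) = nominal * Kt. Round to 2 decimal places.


Peak = 12.8 * 2.49 = 31.87 MPa

31.87


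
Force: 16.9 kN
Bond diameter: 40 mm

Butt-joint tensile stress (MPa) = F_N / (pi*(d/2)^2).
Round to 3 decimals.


F_N = 16.9 * 1000 = 16900.0 N
A = pi*(20.0)^2 = 1256.6371 mm^2
stress = 16900.0 / 1256.6371 = 13.449 MPa

13.449


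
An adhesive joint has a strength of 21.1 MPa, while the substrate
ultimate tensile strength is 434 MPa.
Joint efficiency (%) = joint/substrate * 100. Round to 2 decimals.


Efficiency = 21.1 / 434 * 100
= 4.86%

4.86


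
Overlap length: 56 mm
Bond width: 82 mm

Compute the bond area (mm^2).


Bond area = 56 * 82 = 4592 mm^2

4592


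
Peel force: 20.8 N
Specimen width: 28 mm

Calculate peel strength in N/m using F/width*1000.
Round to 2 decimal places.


Peel strength = 20.8 / 28 * 1000 = 742.86 N/m

742.86


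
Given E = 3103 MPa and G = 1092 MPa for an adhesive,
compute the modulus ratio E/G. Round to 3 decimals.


E/G ratio = 3103 / 1092 = 2.842

2.842


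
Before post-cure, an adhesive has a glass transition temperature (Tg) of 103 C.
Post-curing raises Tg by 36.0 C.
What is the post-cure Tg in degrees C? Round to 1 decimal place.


Tg_post = Tg_base + delta_Tg
= 103 + 36.0
= 139.0 C

139.0


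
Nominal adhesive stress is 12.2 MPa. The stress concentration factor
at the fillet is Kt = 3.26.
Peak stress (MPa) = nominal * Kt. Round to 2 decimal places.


Peak = 12.2 * 3.26 = 39.77 MPa

39.77


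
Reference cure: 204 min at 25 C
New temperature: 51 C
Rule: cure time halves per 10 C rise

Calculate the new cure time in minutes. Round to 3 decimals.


factor = 2^((51-25)/10) = 6.0629
t_new = 204 / 6.0629 = 33.647 min

33.647


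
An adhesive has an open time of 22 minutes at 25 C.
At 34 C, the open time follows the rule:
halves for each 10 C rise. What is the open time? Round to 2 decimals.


Factor = 2^((34-25)/10) = 1.8661
Open time = 22 / 1.8661 = 11.79 min

11.79


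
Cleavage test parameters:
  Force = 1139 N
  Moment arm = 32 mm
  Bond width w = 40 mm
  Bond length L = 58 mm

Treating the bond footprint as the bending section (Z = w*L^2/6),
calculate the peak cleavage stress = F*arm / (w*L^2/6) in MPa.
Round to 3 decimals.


M = 1139 * 32 = 36448 N*mm
Z = 40 * 58^2 / 6 = 134560 / 6 mm^3
sigma = M / Z = 6 * 36448 / 134560 = 218688 / 134560
= 1.625 MPa

1.625


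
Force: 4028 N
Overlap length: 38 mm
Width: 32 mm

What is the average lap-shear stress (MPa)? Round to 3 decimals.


Average shear stress = F / (overlap * width)
= 4028 / (38 * 32)
= 3.313 MPa

3.313


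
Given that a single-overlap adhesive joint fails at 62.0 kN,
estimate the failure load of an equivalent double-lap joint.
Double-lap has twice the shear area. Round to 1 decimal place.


Double-lap factor = 2
Expected load = 62.0 * 2 = 124.0 kN

124.0


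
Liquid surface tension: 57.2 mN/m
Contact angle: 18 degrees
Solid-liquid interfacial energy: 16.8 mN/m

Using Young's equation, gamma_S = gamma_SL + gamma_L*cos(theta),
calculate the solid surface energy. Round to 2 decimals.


gamma_S = 16.8 + 57.2 * cos(18)
= 71.20 mN/m

71.20


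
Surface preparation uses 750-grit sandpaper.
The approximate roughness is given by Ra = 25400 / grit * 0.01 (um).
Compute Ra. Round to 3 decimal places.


Ra = 25400 / 750 * 0.01
= 254 / 750
= 0.339 um

0.339


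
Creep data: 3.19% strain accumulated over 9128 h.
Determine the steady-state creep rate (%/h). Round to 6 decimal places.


Rate = 3.19 / 9128 = 0.000349 %/h

0.000349


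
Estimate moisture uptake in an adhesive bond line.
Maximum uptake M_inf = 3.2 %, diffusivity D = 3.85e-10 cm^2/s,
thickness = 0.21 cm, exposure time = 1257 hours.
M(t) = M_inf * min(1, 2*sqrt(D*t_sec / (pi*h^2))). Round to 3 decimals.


Convert time: 1257 h = 4525200 s
ratio = min(1, 2*sqrt(3.85e-10*4525200/(pi*0.21^2)))
= 0.224277
M(t) = 3.2 * 0.224277 = 0.718%

0.718


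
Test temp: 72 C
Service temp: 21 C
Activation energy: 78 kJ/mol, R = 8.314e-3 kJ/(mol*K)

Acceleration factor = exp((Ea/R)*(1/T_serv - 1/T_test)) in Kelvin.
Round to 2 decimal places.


AF = exp((78/0.008314)*(1/294.15 - 1/345.15))
= 111.36

111.36


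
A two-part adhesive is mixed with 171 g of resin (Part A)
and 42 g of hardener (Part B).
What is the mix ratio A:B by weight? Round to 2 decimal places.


Mix ratio = mass_A / mass_B
= 171 / 42
= 4.07

4.07


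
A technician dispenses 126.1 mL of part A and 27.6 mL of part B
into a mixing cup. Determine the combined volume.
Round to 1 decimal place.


Combined volume = 126.1 + 27.6
= 153.7 mL

153.7


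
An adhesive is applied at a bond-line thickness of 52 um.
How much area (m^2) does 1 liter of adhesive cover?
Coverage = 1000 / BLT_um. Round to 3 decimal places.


Coverage = 1000 / 52 = 19.231 m^2

19.231


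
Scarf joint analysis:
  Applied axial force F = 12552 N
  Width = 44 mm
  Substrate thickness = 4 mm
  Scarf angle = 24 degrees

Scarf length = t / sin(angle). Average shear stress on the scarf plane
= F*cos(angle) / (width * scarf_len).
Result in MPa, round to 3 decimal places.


Scarf length = 4 / sin(24 deg) = 9.8344 mm
cos(24 deg) = 0.913545
Shear = 12552 * 0.913545 / (44 * 9.8344)
= 26.500 MPa

26.500


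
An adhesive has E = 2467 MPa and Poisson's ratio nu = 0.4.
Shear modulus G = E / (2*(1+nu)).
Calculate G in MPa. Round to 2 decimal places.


G = 2467 / (2*(1+0.4))
= 2467 / 2.80
= 881.07 MPa

881.07


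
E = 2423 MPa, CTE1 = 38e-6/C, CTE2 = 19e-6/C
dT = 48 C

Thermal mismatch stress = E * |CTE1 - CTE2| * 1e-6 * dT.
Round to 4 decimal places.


= 2423 * 19e-6 * 48
= 2.2098 MPa

2.2098


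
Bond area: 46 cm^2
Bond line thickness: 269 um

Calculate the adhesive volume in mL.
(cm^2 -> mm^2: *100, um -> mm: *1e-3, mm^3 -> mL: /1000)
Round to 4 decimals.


V = 46*100 * 269*1e-3 / 1000
= 1.2374 mL

1.2374


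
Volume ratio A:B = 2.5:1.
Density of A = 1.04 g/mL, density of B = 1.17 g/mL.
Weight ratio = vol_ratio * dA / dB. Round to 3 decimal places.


Wt ratio = 2.5 * 1.04 / 1.17
= 2.222

2.222


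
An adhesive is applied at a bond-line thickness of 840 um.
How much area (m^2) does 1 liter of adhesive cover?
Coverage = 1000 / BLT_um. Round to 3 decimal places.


Coverage = 1000 / 840 = 1.190 m^2

1.190


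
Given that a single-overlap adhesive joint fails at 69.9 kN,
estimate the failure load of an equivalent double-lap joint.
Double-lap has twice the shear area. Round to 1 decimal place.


Double-lap factor = 2
Expected load = 69.9 * 2 = 139.8 kN

139.8


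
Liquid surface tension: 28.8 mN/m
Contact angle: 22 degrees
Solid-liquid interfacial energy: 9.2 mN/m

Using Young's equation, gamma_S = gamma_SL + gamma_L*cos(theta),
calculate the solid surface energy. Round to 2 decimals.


gamma_S = 9.2 + 28.8 * cos(22)
= 35.90 mN/m

35.90


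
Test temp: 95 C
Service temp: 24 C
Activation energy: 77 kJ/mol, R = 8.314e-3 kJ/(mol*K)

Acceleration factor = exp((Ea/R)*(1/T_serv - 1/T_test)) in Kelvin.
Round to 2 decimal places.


AF = exp((77/0.008314)*(1/297.15 - 1/368.15))
= 407.84

407.84


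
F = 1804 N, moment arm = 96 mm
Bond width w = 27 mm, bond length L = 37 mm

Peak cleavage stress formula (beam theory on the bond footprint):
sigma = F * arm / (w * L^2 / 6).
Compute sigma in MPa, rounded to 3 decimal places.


sigma = (1804 * 96) / (27 * 1369 / 6)
= 173184 * 6 / 36963
= 1039104 / 36963
= 28.112 MPa

28.112


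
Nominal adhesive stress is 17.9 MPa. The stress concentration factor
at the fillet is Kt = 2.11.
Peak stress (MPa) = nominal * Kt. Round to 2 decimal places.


Peak = 17.9 * 2.11 = 37.77 MPa

37.77


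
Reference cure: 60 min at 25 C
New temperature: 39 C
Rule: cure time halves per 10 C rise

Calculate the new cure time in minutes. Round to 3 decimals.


factor = 2^((39-25)/10) = 2.6390
t_new = 60 / 2.6390 = 22.736 min

22.736


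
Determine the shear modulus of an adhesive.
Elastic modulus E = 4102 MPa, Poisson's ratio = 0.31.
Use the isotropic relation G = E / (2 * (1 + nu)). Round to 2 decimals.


G = 4102 / (2*(1+0.31)) = 4102 / 2.62
= 1565.65 MPa

1565.65


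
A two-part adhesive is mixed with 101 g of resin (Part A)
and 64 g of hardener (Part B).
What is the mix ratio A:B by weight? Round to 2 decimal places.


Mix ratio = mass_A / mass_B
= 101 / 64
= 1.58

1.58


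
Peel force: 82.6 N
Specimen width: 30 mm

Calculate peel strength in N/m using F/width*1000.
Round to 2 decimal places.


Peel strength = 82.6 / 30 * 1000 = 2753.33 N/m

2753.33


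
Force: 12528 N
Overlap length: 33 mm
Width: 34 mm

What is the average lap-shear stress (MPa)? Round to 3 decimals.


Average shear stress = F / (overlap * width)
= 12528 / (33 * 34)
= 11.166 MPa

11.166


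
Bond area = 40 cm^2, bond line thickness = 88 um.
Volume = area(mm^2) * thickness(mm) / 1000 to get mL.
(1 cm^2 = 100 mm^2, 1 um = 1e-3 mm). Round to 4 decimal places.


area_mm2 = 40 * 100 = 4000
blt_mm = 88 * 1e-3 = 0.088
vol_mm3 = 4000 * 0.088 = 352.0
vol_mL = 352.0 / 1000 = 0.3520 mL

0.3520


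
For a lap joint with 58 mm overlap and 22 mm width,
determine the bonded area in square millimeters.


Area = 58 * 22 = 1276 mm^2

1276


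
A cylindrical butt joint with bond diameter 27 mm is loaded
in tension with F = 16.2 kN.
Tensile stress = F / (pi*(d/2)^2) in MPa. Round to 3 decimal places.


Area = pi * (27/2)^2 = 572.5553 mm^2
Stress = 16.2*1000 / 572.5553
= 28.294 MPa

28.294


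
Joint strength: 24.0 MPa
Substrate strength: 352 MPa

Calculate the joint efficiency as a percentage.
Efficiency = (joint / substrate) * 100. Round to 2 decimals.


Efficiency = (24.0 / 352) * 100 = 6.82%

6.82


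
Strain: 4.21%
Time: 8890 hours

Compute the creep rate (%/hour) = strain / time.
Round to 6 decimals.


Creep rate = 4.21 / 8890
= 0.000474 %/h

0.000474


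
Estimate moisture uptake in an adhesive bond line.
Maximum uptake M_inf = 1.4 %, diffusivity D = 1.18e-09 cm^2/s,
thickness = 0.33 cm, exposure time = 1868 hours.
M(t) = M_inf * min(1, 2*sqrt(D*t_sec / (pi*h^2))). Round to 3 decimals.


Convert time: 1868 h = 6724800 s
ratio = min(1, 2*sqrt(1.18e-09*6724800/(pi*0.33^2)))
= 0.304594
M(t) = 1.4 * 0.304594 = 0.426%

0.426


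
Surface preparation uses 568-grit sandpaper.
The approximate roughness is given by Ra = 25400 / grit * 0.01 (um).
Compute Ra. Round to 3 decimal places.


Ra = 25400 / 568 * 0.01
= 254 / 568
= 0.447 um

0.447


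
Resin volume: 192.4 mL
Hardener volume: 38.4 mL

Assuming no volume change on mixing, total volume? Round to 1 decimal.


V_total = 192.4 + 38.4 = 230.8 mL

230.8


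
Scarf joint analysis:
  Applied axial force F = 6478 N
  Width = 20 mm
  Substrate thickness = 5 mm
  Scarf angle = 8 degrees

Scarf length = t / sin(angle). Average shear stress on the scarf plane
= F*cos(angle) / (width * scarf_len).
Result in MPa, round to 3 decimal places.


Scarf length = 5 / sin(8 deg) = 35.9265 mm
cos(8 deg) = 0.990268
Shear = 6478 * 0.990268 / (20 * 35.9265)
= 8.928 MPa

8.928


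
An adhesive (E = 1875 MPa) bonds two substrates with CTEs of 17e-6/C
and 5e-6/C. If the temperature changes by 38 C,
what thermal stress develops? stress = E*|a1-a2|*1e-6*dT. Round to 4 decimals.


Stress = 1875 * |17 - 5| * 1e-6 * 38
= 0.8550 MPa

0.8550


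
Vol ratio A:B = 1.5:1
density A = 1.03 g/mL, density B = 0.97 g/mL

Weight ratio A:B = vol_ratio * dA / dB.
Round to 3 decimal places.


Weight ratio = 1.5 * 1.03 / 0.97
= 1.593

1.593


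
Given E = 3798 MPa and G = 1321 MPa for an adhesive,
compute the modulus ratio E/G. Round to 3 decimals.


E/G ratio = 3798 / 1321 = 2.875

2.875


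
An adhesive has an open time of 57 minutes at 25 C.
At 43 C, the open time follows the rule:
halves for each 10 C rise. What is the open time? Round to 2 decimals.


Factor = 2^((43-25)/10) = 3.4822
Open time = 57 / 3.4822 = 16.37 min

16.37


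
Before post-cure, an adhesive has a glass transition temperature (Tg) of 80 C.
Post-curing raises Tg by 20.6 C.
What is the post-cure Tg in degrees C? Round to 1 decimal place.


Tg_post = Tg_base + delta_Tg
= 80 + 20.6
= 100.6 C

100.6


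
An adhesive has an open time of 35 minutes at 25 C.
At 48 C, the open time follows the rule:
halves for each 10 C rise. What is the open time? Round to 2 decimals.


Factor = 2^((48-25)/10) = 4.9246
Open time = 35 / 4.9246 = 7.11 min

7.11


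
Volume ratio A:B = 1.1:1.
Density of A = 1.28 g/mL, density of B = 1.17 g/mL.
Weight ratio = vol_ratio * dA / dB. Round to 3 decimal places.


Wt ratio = 1.1 * 1.28 / 1.17
= 1.203

1.203


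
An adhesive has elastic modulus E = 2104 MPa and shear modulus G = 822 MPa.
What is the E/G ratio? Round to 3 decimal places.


E/G = 2104 / 822 = 2.560

2.560


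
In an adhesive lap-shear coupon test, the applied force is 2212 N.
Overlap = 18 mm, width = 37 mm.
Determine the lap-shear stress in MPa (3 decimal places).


stress = F / (overlap * width)
= 2212 / (18 * 37)
= 3.321 MPa

3.321


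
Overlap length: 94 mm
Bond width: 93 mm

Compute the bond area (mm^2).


Bond area = 94 * 93 = 8742 mm^2

8742


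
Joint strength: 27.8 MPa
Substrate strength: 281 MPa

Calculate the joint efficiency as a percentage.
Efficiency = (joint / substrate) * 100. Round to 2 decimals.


Efficiency = (27.8 / 281) * 100 = 9.89%

9.89


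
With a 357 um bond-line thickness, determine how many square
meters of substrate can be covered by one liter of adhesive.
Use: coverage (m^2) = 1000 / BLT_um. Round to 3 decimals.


Coverage = 1000 / 357 = 2.801 m^2

2.801


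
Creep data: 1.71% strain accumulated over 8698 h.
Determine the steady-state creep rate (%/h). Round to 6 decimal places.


Rate = 1.71 / 8698 = 0.000197 %/h

0.000197


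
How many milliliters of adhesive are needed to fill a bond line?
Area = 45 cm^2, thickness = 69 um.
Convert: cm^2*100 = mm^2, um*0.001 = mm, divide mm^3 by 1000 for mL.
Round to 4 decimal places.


= (45 * 100) * (69 * 0.001) / 1000
= 0.3105 mL

0.3105


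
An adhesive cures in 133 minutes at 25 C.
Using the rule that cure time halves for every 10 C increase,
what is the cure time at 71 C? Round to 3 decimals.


Factor = 2^((71 - 25) / 10) = 24.2515
Cure time = 133 / 24.2515
= 5.484 minutes

5.484


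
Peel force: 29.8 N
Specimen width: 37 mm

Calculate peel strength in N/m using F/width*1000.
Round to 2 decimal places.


Peel strength = 29.8 / 37 * 1000 = 805.41 N/m

805.41


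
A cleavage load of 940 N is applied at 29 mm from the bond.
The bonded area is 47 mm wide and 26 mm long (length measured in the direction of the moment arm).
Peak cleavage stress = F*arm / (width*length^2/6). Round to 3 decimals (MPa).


Moment = 940 * 29 = 27260 N*mm
Section modulus = 47 * 676 / 6 = 31772 / 6 mm^3
Stress = 27260 / (31772 / 6) = 163560 / 31772
= 5.148 MPa

5.148


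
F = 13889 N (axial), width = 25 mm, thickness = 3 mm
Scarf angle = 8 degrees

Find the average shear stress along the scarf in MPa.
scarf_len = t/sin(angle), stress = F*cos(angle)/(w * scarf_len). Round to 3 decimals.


scarf_len = 3/sin(8 deg) = 21.5559
cos(8 deg) = 0.990268
stress = 13889*0.990268/(25*21.5559) = 25.522 MPa

25.522


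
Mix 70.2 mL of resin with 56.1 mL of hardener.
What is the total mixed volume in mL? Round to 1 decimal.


Total = 70.2 + 56.1 = 126.3 mL

126.3


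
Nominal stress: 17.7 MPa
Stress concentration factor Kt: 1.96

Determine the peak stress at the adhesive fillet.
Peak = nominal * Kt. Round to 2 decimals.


Peak stress = 17.7 * 1.96
= 34.69 MPa

34.69


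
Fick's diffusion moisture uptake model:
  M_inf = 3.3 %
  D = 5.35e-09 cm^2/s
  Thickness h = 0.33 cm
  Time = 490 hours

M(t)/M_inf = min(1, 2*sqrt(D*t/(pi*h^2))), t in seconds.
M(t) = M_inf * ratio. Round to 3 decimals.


t_sec = 490 * 3600 = 1764000
ratio = 2*sqrt(5.35e-09*1764000/(pi*0.33^2))
= min(1, 0.332175)
= 0.332175
M(t) = 3.3 * 0.332175 = 1.096 %

1.096


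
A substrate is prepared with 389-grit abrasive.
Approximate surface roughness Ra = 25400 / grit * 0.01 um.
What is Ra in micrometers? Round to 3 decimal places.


Ra = 25400 / 389 * 0.01 = 0.653 um

0.653


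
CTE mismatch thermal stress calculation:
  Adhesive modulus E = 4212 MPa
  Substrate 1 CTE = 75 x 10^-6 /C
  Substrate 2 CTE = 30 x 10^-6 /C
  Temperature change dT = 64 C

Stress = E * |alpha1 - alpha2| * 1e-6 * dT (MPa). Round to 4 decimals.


delta_alpha = |75 - 30| = 45 x 10^-6/C
Stress = 4212 * 45e-6 * 64
= 12.1306 MPa

12.1306


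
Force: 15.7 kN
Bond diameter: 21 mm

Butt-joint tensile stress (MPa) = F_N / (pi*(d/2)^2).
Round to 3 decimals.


F_N = 15.7 * 1000 = 15700.0 N
A = pi*(10.5)^2 = 346.3606 mm^2
stress = 15700.0 / 346.3606 = 45.328 MPa

45.328


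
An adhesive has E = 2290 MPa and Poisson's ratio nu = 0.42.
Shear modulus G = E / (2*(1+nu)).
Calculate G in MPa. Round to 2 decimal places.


G = 2290 / (2*(1+0.42))
= 2290 / 2.84
= 806.34 MPa

806.34


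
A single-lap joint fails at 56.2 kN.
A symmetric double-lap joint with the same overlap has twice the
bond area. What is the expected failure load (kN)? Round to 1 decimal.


Double-lap load = 2 * 56.2 = 112.4 kN

112.4


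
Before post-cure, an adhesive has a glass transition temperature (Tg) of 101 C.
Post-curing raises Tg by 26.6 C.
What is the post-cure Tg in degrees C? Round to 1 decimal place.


Tg_post = Tg_base + delta_Tg
= 101 + 26.6
= 127.6 C

127.6


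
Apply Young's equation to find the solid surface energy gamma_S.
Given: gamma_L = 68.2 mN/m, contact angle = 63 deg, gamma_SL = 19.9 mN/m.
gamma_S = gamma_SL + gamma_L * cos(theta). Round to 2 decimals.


theta_rad = 63 * pi/180 = 1.099557
gamma_S = 19.9 + 68.2 * cos(1.099557)
= 50.86 mN/m

50.86


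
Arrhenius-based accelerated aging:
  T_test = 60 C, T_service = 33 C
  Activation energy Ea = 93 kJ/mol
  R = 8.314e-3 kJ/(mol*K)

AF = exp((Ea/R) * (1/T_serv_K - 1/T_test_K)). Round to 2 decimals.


T_test_K = 333.15, T_serv_K = 306.15
AF = exp((93/8.314e-3) * (1/306.15 - 1/333.15))
= 19.32

19.32


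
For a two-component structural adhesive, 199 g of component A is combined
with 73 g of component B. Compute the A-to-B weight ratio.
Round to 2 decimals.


Weight ratio A:B = 199 / 73
= 2.73

2.73


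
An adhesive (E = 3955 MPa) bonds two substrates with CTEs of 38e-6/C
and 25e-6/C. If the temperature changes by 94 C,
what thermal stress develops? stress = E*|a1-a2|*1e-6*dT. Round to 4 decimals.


Stress = 3955 * |38 - 25| * 1e-6 * 94
= 4.8330 MPa

4.8330


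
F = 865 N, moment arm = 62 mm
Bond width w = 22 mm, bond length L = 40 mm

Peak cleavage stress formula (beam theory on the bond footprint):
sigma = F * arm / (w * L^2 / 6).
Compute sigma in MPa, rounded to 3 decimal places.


sigma = (865 * 62) / (22 * 1600 / 6)
= 53630 * 6 / 35200
= 321780 / 35200
= 9.141 MPa

9.141


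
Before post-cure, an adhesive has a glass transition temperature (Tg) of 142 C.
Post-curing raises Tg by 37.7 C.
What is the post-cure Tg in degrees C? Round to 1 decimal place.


Tg_post = Tg_base + delta_Tg
= 142 + 37.7
= 179.7 C

179.7


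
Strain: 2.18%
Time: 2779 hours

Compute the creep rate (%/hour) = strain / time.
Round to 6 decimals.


Creep rate = 2.18 / 2779
= 0.000784 %/h

0.000784


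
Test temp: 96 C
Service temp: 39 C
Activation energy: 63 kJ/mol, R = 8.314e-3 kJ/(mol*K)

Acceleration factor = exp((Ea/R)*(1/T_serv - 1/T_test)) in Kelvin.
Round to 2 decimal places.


AF = exp((63/0.008314)*(1/312.15 - 1/369.15))
= 42.45

42.45


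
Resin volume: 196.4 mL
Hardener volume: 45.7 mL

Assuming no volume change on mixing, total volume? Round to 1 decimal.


V_total = 196.4 + 45.7 = 242.1 mL

242.1


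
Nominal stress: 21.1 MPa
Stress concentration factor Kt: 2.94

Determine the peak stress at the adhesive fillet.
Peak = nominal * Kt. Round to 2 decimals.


Peak stress = 21.1 * 2.94
= 62.03 MPa

62.03


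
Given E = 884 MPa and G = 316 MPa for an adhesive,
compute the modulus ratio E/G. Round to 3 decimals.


E/G ratio = 884 / 316 = 2.797

2.797


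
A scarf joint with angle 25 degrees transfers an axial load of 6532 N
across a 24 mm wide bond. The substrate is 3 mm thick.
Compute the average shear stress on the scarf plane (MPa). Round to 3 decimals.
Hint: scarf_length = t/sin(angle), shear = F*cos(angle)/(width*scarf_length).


scarf_length = 3 / sin(25 deg) = 7.0986 mm
cos(25 deg) = 0.906308
shear stress = 6532 * 0.906308 / (24 * 7.0986)
= 34.749 MPa

34.749


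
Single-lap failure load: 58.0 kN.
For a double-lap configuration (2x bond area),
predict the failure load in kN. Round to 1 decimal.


Failure load = 58.0 * 2 = 116.0 kN

116.0


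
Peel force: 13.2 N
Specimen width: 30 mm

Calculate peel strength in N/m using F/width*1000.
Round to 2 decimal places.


Peel strength = 13.2 / 30 * 1000 = 440.00 N/m

440.00


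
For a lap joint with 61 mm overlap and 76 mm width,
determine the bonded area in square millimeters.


Area = 61 * 76 = 4636 mm^2

4636


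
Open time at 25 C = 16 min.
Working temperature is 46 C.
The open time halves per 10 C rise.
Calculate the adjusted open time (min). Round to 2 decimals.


factor = 2^((46 - 25) / 10) = 4.2871
ot = 16 / 4.2871 = 3.73 min

3.73


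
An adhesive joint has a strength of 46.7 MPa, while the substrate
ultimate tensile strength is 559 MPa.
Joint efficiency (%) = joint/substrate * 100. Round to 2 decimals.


Efficiency = 46.7 / 559 * 100
= 8.35%

8.35


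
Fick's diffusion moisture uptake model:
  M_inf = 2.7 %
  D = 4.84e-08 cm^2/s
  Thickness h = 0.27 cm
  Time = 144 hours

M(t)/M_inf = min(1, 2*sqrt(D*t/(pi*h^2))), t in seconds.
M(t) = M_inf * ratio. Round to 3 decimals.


t_sec = 144 * 3600 = 518400
ratio = 2*sqrt(4.84e-08*518400/(pi*0.27^2))
= min(1, 0.661982)
= 0.661982
M(t) = 2.7 * 0.661982 = 1.787 %

1.787


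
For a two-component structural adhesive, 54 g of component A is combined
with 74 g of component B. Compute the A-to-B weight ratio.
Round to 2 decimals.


Weight ratio A:B = 54 / 74
= 0.73

0.73


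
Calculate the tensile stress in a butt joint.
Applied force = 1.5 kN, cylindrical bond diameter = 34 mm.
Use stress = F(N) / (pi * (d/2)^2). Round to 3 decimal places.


A = pi * 17.0^2 = 907.9203 mm^2
sigma = 1500.0 / 907.9203 = 1.652 MPa

1.652


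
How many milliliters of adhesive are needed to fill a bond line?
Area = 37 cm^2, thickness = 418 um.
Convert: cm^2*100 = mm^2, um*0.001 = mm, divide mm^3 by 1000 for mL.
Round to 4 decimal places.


= (37 * 100) * (418 * 0.001) / 1000
= 1.5466 mL

1.5466


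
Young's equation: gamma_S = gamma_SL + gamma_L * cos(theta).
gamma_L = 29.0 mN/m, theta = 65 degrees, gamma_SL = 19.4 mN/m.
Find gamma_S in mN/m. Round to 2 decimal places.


cos(65 deg) = 0.422618
gamma_S = 19.4 + 29.0 * 0.422618
= 31.66 mN/m

31.66
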